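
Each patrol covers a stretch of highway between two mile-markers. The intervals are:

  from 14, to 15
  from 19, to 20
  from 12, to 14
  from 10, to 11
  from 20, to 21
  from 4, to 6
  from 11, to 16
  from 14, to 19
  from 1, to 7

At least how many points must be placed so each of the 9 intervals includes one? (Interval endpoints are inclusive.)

4

Sorted: [4,6] [1,7] [10,11] [12,14] [14,15] [11,16] [14,19] [19,20] [20,21]
{[4,6],[1,7]} hit by 6; {[10,11]} hit by 11; {[12,14],[14,15],[11,16],[14,19]} hit by 14; {[19,20],[20,21]} hit by 20.
Points: 6, 11, 14, 20 (4 total).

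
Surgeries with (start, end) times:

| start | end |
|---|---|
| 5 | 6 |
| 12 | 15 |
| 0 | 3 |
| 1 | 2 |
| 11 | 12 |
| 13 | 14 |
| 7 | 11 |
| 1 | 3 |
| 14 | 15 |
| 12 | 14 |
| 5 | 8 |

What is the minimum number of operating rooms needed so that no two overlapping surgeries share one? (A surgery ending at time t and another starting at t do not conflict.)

Events (time:±→running): 0:+→1 1:+→2 1:+→3 … peak 3.

3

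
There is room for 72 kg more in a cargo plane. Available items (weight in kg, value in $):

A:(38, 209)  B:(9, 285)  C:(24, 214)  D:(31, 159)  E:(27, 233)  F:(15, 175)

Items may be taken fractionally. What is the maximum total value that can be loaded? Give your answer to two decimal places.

881.11

Greedy by value/weight ratio, highest first.
Ratios (sorted): B 31.67, F 11.67, C 8.92, E 8.63, A 5.50, D 5.13
take B (9 @ 285); take F (15 @ 175); take C (24 @ 214); take 24/27 of E → 207.11. Capacity used 72/72.
Total value = 881.11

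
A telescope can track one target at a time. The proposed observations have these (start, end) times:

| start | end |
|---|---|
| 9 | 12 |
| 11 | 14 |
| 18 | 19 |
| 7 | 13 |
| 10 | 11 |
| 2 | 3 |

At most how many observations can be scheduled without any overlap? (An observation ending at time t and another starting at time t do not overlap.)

4

Sort by end time and greedily take each interval whose start is ≥ the last chosen end.
By end time: (2,3), (10,11), (9,12), (7,13), (11,14), (18,19).
Pick (2,3); next start ≥ 3 → (10,11); next start ≥ 11 → (11,14); next start ≥ 14 → (18,19).
Selected 4 observations.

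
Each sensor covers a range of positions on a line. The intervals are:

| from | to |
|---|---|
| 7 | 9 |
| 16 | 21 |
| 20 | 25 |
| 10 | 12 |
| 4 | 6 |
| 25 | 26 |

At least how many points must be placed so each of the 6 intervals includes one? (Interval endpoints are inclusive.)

5

Process intervals by earliest right end; each time one isn't hit yet, stab at its right endpoint.
Sorted: [4,6] [7,9] [10,12] [16,21] [20,25] [25,26]
{[4,6]} hit by 6; {[7,9]} hit by 9; {[10,12]} hit by 12; {[16,21],[20,25]} hit by 21; {[25,26]} hit by 26.
Points: 6, 9, 12, 21, 26 (5 total).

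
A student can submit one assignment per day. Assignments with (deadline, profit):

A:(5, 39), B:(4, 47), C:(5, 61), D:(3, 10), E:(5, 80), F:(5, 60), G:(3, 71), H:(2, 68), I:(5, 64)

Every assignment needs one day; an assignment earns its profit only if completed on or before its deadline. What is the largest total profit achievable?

344

Profit order: E=80 G=71 H=68 I=64 C=61 F=60 B=47 A=39 D=10
Assign: E→slot 5, G→slot 3, H→slot 2, I→slot 4, C→slot 1, F skipped, B skipped, A skipped, D skipped.
Slots: [1:C] [2:H] [3:G] [4:I] [5:E]
Profit = 61 + 68 + 71 + 64 + 80 = 344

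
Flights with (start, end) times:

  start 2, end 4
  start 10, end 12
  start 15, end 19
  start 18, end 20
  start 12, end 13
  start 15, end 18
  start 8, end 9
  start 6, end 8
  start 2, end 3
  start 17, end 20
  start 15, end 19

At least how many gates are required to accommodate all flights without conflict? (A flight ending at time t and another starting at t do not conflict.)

Count concurrent intervals with a sweep; the peak is the room count.
starts: [2, 2, 6, 8, 10, 12, 15, 15, 15, 17, 18]
ends:   [3, 4, 8, 9, 12, 13, 18, 19, 19, 20, 20]
s2→1 s2→2 e3→1 e4→0 s6→1 e8→0 s8→1 e9→0 s10→1 e12→0 s12→1 e13→0 s15→1 s15→2 s15→3 s17→4  — peak 4.

4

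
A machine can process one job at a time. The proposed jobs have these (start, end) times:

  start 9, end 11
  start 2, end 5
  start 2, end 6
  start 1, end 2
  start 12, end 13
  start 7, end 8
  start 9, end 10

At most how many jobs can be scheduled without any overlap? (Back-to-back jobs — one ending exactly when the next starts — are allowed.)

5

Greedy by earliest finish: after sorting by end time, pick each interval compatible with the last pick.
By end time: (1,2), (2,5), (2,6), (7,8), (9,10), (9,11), (12,13).
Pick (1,2); next start ≥ 2 → (2,5); next start ≥ 5 → (7,8); next start ≥ 8 → (9,10); next start ≥ 10 → (12,13).
Selected 5 jobs.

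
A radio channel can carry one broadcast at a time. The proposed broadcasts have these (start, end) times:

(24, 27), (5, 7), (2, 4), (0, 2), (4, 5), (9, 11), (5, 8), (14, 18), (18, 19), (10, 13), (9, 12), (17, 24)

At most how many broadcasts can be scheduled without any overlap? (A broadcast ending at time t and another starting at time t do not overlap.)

8

By end time: (0,2), (2,4), (4,5), (5,7), (5,8), (9,11), (9,12), (10,13), (14,18), (18,19), (17,24), (24,27).
Pick (0,2); next start ≥ 2 → (2,4); next start ≥ 4 → (4,5); next start ≥ 5 → (5,7); next start ≥ 7 → (9,11); next start ≥ 11 → (14,18); next start ≥ 18 → (18,19); next start ≥ 19 → (24,27).
Selected 8 broadcasts.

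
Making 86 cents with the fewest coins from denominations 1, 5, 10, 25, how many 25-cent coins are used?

Use the largest denomination that fits, subtract, and repeat.
86 − 3×25→11 − 1×10→1 − 1×1→0
Count of 25: 3

3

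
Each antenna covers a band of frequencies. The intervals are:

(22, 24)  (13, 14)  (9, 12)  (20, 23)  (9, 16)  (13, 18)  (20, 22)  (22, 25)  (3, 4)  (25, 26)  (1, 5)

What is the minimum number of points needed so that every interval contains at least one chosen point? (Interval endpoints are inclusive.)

5

By right end: [3,4]  [1,5]  [9,12]  [13,14]  [9,16]  [13,18]  [20,22]  [20,23]  [22,24]  [22,25]  [25,26]
[3,4] uncovered → point at 4; [9,12] uncovered → point at 12; [13,14] uncovered → point at 14; [20,22] uncovered → point at 22; [25,26] uncovered → point at 26.
Points: 4, 12, 14, 22, 26 (5 total).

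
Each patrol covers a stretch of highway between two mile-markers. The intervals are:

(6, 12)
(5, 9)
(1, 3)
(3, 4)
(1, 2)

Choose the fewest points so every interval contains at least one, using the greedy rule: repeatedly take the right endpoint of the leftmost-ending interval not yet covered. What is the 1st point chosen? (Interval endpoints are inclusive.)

Process intervals by earliest right end; each time one isn't hit yet, stab at its right endpoint.
By right end: [1,2]  [1,3]  [3,4]  [5,9]  [6,12]
[1,2] uncovered → point at 2; [3,4] uncovered → point at 4; [5,9] uncovered → point at 9.
Points: 2, 4, 9 (3 total).

2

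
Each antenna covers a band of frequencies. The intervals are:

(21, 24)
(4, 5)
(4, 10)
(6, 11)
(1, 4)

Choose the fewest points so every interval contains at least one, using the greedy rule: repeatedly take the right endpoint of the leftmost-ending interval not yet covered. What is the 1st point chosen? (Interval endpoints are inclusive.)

Sorted: [1,4] [4,5] [4,10] [6,11] [21,24]
{[1,4],[4,5],[4,10]} hit by 4; {[6,11]} hit by 11; {[21,24]} hit by 24.
Points: 4, 11, 24 (3 total).

4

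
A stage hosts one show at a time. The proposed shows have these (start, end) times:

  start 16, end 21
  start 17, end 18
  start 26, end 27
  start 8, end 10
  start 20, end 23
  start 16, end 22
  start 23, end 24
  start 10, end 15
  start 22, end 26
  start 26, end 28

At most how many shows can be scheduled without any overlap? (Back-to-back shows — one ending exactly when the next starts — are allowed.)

6

Sort by end time and greedily take each interval whose start is ≥ the last chosen end.
By end time: (8,10), (10,15), (17,18), (16,21), (16,22), (20,23), (23,24), (22,26), (26,27), (26,28).
Pick (8,10); next start ≥ 10 → (10,15); next start ≥ 15 → (17,18); next start ≥ 18 → (20,23); next start ≥ 23 → (23,24); next start ≥ 24 → (26,27).
Selected 6 shows.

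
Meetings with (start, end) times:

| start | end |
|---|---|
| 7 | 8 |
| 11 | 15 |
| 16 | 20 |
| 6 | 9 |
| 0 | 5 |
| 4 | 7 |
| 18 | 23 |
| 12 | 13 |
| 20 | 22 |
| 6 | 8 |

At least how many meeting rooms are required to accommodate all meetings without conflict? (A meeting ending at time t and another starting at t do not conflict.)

The answer is the maximum number of intervals overlapping at any instant.
Events (time:±→running): 0:+→1 4:+→2 5:-→1 6:+→2 6:+→3 … peak 3.

3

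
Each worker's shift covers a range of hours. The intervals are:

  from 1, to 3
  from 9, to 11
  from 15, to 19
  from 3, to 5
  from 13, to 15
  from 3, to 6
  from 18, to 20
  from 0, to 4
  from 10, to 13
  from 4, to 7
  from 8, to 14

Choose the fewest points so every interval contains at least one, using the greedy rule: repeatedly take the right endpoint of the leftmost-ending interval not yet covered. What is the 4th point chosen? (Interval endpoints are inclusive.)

15

Sorted: [1,3] [0,4] [3,5] [3,6] [4,7] [9,11] [10,13] [8,14] [13,15] [15,19] [18,20]
{[1,3],[0,4],[3,5],[3,6]} hit by 3; {[4,7]} hit by 7; {[9,11],[10,13],[8,14]} hit by 11; {[13,15],[15,19]} hit by 15; {[18,20]} hit by 20.
Points: 3, 7, 11, 15, 20 (5 total).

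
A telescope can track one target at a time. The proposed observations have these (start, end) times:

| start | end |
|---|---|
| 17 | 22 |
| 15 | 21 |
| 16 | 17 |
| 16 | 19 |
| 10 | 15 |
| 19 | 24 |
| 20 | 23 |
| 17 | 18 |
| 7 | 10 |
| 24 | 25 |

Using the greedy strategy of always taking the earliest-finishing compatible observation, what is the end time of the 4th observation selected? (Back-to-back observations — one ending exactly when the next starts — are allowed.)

18

Order by finish time; keep every interval that doesn't clash with the previous kept one.
By end time: (7,10), (10,15), (16,17), (17,18), (16,19), (15,21), (17,22), (20,23), (19,24), (24,25).
Pick (7,10); next start ≥ 10 → (10,15); next start ≥ 15 → (16,17); next start ≥ 17 → (17,18); next start ≥ 18 → (20,23); next start ≥ 23 → (24,25).
Selected: (7,10) (10,15) (16,17) (17,18) (20,23) (24,25)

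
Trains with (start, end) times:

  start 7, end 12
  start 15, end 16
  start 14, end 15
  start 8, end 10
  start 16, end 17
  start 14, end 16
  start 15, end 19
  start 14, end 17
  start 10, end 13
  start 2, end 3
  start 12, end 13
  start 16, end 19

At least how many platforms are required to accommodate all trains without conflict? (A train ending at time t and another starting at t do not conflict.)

The answer is the maximum number of intervals overlapping at any instant.
starts: [2, 7, 8, 10, 12, 14, 14, 14, 15, 15, 16, 16]
ends:   [3, 10, 12, 13, 13, 15, 16, 16, 17, 17, 19, 19]
s2→1 e3→0 s7→1 s8→2 e10→1 s10→2 e12→1 s12→2 e13→1 e13→0 s14→1 s14→2 s14→3 e15→2 s15→3 s15→4  — peak 4.

4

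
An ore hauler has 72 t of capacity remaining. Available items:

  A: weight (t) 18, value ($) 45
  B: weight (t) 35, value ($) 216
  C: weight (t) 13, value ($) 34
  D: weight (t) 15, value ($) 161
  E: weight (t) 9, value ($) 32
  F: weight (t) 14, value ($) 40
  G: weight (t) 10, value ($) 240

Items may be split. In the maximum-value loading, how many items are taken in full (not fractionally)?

4

Greedy by value/weight ratio, highest first.
Order: G (240/10=24.00) > D (161/15=10.73) > B (216/35=6.17) > E (32/9=3.56) > F (40/14=2.86) > C (34/13=2.62) > A (45/18=2.50)
Fill: take G (10 @ 240) → take D (15 @ 161) → take B (35 @ 216) → take E (9 @ 32) → take 3/14 of F → 8.57; 72/72 used.
4 item(s) taken whole; one partial (take 3/14 of F).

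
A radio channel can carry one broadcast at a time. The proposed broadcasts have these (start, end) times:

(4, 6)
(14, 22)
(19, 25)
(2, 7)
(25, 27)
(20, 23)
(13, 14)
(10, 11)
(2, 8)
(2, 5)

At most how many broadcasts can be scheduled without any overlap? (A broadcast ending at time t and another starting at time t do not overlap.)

5

Sort by end time and greedily take each interval whose start is ≥ the last chosen end.
By end time: (2,5), (4,6), (2,7), (2,8), (10,11), (13,14), (14,22), (20,23), (19,25), (25,27).
Pick (2,5); next start ≥ 5 → (10,11); next start ≥ 11 → (13,14); next start ≥ 14 → (14,22); next start ≥ 22 → (25,27).
Selected 5 broadcasts.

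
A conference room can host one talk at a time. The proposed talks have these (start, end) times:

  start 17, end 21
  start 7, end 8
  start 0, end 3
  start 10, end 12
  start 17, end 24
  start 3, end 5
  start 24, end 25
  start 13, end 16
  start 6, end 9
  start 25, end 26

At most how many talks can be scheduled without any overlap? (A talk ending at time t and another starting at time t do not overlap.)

Sort by end time and greedily take each interval whose start is ≥ the last chosen end.
By end time: (0,3), (3,5), (7,8), (6,9), (10,12), (13,16), (17,21), (17,24), (24,25), (25,26).
Pick (0,3); next start ≥ 3 → (3,5); next start ≥ 5 → (7,8); next start ≥ 8 → (10,12); next start ≥ 12 → (13,16); next start ≥ 16 → (17,21); next start ≥ 21 → (24,25); next start ≥ 25 → (25,26).
Selected 8 talks.

8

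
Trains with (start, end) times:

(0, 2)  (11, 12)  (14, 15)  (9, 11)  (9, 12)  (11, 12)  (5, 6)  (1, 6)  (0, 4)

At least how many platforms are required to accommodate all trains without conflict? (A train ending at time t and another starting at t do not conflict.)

3

starts: [0, 0, 1, 5, 9, 9, 11, 11, 14]
ends:   [2, 4, 6, 6, 11, 12, 12, 12, 15]
s0→1 s0→2 s1→3  — peak 3.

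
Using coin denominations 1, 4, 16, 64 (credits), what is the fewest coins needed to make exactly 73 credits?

Use the largest denomination that fits, subtract, and repeat.
73 = 1×64 + 2×4 + 1×1
Total coins = 1 + 2 + 1 = 4

4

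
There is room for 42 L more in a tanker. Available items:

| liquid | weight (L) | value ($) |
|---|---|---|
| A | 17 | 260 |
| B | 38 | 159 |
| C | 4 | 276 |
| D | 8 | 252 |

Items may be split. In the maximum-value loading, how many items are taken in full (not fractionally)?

Sort by value per unit weight and fill in that order.
Order: C (276/4=69.00) > D (252/8=31.50) > A (260/17=15.29) > B (159/38=4.18)
Fill: take C (4 @ 276) → take D (8 @ 252) → take A (17 @ 260) → take 13/38 of B → 54.39; 42/42 used.
3 item(s) taken whole; one partial (take 13/38 of B).

3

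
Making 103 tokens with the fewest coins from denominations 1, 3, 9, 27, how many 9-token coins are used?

2

Use the largest denomination that fits, subtract, and repeat.
103 = 3×27 + 2×9 + 1×3 + 1×1
Count of 9: 2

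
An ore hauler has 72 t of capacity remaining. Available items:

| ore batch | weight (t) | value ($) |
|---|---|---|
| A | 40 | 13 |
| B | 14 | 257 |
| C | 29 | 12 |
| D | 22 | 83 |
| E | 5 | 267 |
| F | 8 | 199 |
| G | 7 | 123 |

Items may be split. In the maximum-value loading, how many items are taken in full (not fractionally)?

5

Order: E (267/5=53.40) > F (199/8=24.88) > B (257/14=18.36) > G (123/7=17.57) > D (83/22=3.77) > C (12/29=0.41) > A (13/40=0.33)
Fill: take E (5 @ 267) → take F (8 @ 199) → take B (14 @ 257) → take G (7 @ 123) → take D (22 @ 83) → take 16/29 of C → 6.62; 72/72 used.
5 item(s) taken whole; one partial (take 16/29 of C).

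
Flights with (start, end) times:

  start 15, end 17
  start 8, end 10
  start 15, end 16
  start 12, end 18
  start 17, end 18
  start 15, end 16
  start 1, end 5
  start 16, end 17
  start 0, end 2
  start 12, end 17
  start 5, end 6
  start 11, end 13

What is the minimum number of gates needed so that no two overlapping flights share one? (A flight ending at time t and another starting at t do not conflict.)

starts: [0, 1, 5, 8, 11, 12, 12, 15, 15, 15, 16, 17]
ends:   [2, 5, 6, 10, 13, 16, 16, 17, 17, 17, 18, 18]
s0→1 s1→2 e2→1 e5→0 s5→1 e6→0 s8→1 e10→0 s11→1 s12→2 s12→3 e13→2 s15→3 s15→4 s15→5  — peak 5.

5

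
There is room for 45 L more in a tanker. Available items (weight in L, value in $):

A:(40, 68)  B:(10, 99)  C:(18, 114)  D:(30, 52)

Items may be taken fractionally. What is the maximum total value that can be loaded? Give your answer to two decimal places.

Order: B (99/10=9.90) > C (114/18=6.33) > D (52/30=1.73) > A (68/40=1.70)
Fill: take B (10 @ 99) → take C (18 @ 114) → take 17/30 of D → 29.47; 45/45 used.
Total value = 242.47

242.47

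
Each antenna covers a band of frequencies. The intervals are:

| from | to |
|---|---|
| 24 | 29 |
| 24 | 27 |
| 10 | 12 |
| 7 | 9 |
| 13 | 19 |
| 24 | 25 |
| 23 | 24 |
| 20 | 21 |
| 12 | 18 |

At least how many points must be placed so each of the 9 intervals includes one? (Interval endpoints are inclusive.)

5

Process intervals by earliest right end; each time one isn't hit yet, stab at its right endpoint.
By right end: [7,9]  [10,12]  [12,18]  [13,19]  [20,21]  [23,24]  [24,25]  [24,27]  [24,29]
[7,9] uncovered → point at 9; [10,12] uncovered → point at 12; [13,19] uncovered → point at 19; [20,21] uncovered → point at 21; [23,24] uncovered → point at 24.
Points: 9, 12, 19, 21, 24 (5 total).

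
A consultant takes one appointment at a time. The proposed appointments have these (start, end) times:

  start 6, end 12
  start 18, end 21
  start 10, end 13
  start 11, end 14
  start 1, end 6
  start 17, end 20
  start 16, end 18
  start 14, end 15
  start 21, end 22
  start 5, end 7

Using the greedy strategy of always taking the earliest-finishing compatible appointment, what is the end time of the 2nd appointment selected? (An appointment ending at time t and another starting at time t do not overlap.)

Order by finish time; keep every interval that doesn't clash with the previous kept one.
Sorted by end: (1,6)  (5,7)  (6,12)  (10,13)  (11,14)  (14,15)  (16,18)  (17,20)  (18,21)  (21,22)
take (1,6); skip (5,7); take (6,12); skip (11,14); take (14,15); take (16,18); skip (17,20); take (18,21); take (21,22).
Selected: (1,6) (6,12) (14,15) (16,18) (18,21) (21,22)

12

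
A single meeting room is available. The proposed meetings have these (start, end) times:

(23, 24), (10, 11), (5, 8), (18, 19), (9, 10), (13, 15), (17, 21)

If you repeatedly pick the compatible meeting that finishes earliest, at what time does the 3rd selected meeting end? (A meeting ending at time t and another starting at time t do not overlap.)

Sort by end time and greedily take each interval whose start is ≥ the last chosen end.
Sorted by end: (5,8)  (9,10)  (10,11)  (13,15)  (18,19)  (17,21)  (23,24)
take (5,8); take (9,10); take (10,11); take (13,15); take (18,19); take (23,24).
Selected: (5,8) (9,10) (10,11) (13,15) (18,19) (23,24)

11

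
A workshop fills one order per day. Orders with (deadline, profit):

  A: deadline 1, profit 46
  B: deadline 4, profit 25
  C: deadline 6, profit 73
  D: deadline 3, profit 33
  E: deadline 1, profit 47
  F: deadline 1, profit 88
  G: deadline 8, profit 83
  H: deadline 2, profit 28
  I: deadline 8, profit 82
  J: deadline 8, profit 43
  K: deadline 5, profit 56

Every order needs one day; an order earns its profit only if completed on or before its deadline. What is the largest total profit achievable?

486

Sort by profit descending; place each in the latest free slot ≤ its deadline.
Profit order: F=88 G=83 I=82 C=73 K=56 E=47 A=46 J=43 D=33 H=28 B=25
Assign: F→slot 1, G→slot 8, I→slot 7, C→slot 6, K→slot 5, E skipped, A skipped, J→slot 4, D→slot 3, H→slot 2, B skipped.
Slots: [1:F] [2:H] [3:D] [4:J] [5:K] [6:C] [7:I] [8:G]
Profit = 88 + 28 + 33 + 43 + 56 + 73 + 82 + 83 = 486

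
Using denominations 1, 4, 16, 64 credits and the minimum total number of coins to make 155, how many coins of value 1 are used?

155 − 2×64→27 − 1×16→11 − 2×4→3 − 3×1→0
Count of 1: 3

3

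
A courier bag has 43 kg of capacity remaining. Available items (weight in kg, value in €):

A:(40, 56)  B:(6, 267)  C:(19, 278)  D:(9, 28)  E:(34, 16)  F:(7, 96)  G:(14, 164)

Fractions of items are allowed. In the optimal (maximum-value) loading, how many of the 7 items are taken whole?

Greedy by value/weight ratio, highest first.
Ratios (sorted): B 44.50, C 14.63, F 13.71, G 11.71, D 3.11, A 1.40, E 0.47
take B (6 @ 267); take C (19 @ 278); take F (7 @ 96); take 11/14 of G → 128.86. Capacity used 43/43.
3 item(s) taken whole; one partial (take 11/14 of G).

3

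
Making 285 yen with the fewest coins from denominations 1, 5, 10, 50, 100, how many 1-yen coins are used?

0

Greedy: take as many of the largest coin as possible, then repeat with the remainder.
285 − 2×100→85 − 1×50→35 − 3×10→5 − 1×5→0
Count of 1: 0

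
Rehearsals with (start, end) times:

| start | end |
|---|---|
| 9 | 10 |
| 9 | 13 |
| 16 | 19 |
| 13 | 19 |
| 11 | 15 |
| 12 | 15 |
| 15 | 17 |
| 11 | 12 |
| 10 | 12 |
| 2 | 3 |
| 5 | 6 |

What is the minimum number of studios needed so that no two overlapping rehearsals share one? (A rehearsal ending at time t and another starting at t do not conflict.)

starts: [2, 5, 9, 9, 10, 11, 11, 12, 13, 15, 16]
ends:   [3, 6, 10, 12, 12, 13, 15, 15, 17, 19, 19]
s2→1 e3→0 s5→1 e6→0 s9→1 s9→2 e10→1 s10→2 s11→3 s11→4  — peak 4.

4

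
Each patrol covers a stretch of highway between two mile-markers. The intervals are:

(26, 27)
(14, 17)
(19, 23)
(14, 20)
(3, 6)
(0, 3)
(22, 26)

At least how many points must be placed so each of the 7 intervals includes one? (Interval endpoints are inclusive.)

Sorted: [0,3] [3,6] [14,17] [14,20] [19,23] [22,26] [26,27]
{[0,3],[3,6]} hit by 3; {[14,17],[14,20]} hit by 17; {[19,23],[22,26]} hit by 23; {[26,27]} hit by 27.
Points: 3, 17, 23, 27 (4 total).

4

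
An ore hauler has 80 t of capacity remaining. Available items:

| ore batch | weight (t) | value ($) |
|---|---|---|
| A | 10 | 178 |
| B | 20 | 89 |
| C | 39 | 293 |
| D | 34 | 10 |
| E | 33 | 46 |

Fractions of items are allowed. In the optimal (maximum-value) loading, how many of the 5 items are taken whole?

Greedy by value/weight ratio, highest first.
Order: A (178/10=17.80) > C (293/39=7.51) > B (89/20=4.45) > E (46/33=1.39) > D (10/34=0.29)
Fill: take A (10 @ 178) → take C (39 @ 293) → take B (20 @ 89) → take 11/33 of E → 15.33; 80/80 used.
3 item(s) taken whole; one partial (take 11/33 of E).

3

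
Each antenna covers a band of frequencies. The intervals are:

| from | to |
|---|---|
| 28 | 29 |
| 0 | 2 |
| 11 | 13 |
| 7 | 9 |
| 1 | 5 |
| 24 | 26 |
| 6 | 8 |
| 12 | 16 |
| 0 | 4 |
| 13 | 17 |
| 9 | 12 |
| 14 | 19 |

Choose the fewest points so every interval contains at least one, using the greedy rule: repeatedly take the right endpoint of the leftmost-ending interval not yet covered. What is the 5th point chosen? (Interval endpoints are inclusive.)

26

Process intervals by earliest right end; each time one isn't hit yet, stab at its right endpoint.
Sorted: [0,2] [0,4] [1,5] [6,8] [7,9] [9,12] [11,13] [12,16] [13,17] [14,19] [24,26] [28,29]
{[0,2],[0,4],[1,5]} hit by 2; {[6,8],[7,9]} hit by 8; {[9,12],[11,13],[12,16]} hit by 12; {[13,17],[14,19]} hit by 17; {[24,26]} hit by 26; {[28,29]} hit by 29.
Points: 2, 8, 12, 17, 26, 29 (6 total).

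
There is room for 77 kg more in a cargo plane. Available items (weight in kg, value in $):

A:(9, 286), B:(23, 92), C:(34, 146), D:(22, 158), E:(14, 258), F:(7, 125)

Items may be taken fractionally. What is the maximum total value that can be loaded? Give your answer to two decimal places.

934.35

Order: A (286/9=31.78) > E (258/14=18.43) > F (125/7=17.86) > D (158/22=7.18) > C (146/34=4.29) > B (92/23=4.00)
Fill: take A (9 @ 286) → take E (14 @ 258) → take F (7 @ 125) → take D (22 @ 158) → take 25/34 of C → 107.35; 77/77 used.
Total value = 934.35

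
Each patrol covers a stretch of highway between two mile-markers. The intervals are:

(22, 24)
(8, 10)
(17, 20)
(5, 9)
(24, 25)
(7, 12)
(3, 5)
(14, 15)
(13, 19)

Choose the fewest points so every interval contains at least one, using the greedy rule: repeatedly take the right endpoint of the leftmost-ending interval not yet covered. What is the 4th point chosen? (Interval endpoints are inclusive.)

20

Sort by right endpoint; whenever an interval is uncovered, place a point at its right end.
Sorted: [3,5] [5,9] [8,10] [7,12] [14,15] [13,19] [17,20] [22,24] [24,25]
{[3,5],[5,9]} hit by 5; {[8,10],[7,12]} hit by 10; {[14,15],[13,19]} hit by 15; {[17,20]} hit by 20; {[22,24],[24,25]} hit by 24.
Points: 5, 10, 15, 20, 24 (5 total).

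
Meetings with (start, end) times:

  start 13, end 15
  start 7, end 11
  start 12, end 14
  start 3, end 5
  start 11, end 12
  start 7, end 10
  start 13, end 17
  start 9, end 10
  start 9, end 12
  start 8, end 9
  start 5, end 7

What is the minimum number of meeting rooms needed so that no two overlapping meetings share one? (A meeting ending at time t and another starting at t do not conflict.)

The answer is the maximum number of intervals overlapping at any instant.
starts: [3, 5, 7, 7, 8, 9, 9, 11, 12, 13, 13]
ends:   [5, 7, 9, 10, 10, 11, 12, 12, 14, 15, 17]
s3→1 e5→0 s5→1 e7→0 s7→1 s7→2 s8→3 e9→2 s9→3 s9→4  — peak 4.

4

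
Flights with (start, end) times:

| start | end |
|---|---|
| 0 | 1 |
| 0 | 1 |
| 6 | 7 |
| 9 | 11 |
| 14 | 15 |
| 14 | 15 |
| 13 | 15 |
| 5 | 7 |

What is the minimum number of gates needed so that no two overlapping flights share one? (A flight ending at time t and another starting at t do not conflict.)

Count concurrent intervals with a sweep; the peak is the room count.
starts: [0, 0, 5, 6, 9, 13, 14, 14]
ends:   [1, 1, 7, 7, 11, 15, 15, 15]
s0→1 s0→2 e1→1 e1→0 s5→1 s6→2 e7→1 e7→0 s9→1 e11→0 s13→1 s14→2 s14→3  — peak 3.

3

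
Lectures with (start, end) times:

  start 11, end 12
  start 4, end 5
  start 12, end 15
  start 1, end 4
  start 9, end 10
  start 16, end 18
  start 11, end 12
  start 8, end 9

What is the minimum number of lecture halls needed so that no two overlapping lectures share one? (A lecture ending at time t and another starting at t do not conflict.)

2

Count concurrent intervals with a sweep; the peak is the room count.
starts: [1, 4, 8, 9, 11, 11, 12, 16]
ends:   [4, 5, 9, 10, 12, 12, 15, 18]
s1→1 e4→0 s4→1 e5→0 s8→1 e9→0 s9→1 e10→0 s11→1 s11→2  — peak 2.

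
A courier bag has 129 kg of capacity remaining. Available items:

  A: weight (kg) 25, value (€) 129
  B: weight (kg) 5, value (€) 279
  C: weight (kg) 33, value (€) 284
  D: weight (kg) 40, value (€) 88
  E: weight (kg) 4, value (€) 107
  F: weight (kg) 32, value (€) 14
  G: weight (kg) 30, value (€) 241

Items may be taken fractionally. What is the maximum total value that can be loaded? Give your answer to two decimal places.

1110.40

Greedy by value/weight ratio, highest first.
Ratios (sorted): B 55.80, E 26.75, C 8.61, G 8.03, A 5.16, D 2.20, F 0.44
take B (5 @ 279); take E (4 @ 107); take C (33 @ 284); take G (30 @ 241); take A (25 @ 129); take 32/40 of D → 70.40. Capacity used 129/129.
Total value = 1110.40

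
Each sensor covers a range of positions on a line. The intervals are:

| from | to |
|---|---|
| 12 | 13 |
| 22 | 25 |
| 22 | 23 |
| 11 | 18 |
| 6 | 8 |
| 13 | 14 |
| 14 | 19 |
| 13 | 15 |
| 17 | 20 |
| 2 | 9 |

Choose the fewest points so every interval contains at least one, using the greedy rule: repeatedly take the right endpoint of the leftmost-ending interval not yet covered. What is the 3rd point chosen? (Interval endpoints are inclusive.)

19

Sort by right endpoint; whenever an interval is uncovered, place a point at its right end.
By right end: [6,8]  [2,9]  [12,13]  [13,14]  [13,15]  [11,18]  [14,19]  [17,20]  [22,23]  [22,25]
[6,8] uncovered → point at 8; [12,13] uncovered → point at 13; [14,19] uncovered → point at 19; [22,23] uncovered → point at 23.
Points: 8, 13, 19, 23 (4 total).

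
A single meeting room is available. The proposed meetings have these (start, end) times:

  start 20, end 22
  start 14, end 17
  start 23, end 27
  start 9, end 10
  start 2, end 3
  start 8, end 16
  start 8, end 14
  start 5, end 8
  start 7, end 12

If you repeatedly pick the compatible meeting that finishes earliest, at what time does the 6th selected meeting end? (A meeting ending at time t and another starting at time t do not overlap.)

27

Order by finish time; keep every interval that doesn't clash with the previous kept one.
Sorted by end: (2,3)  (5,8)  (9,10)  (7,12)  (8,14)  (8,16)  (14,17)  (20,22)  (23,27)
take (2,3); take (5,8); take (9,10); skip (8,16); take (14,17); take (20,22); take (23,27).
Selected: (2,3) (5,8) (9,10) (14,17) (20,22) (23,27)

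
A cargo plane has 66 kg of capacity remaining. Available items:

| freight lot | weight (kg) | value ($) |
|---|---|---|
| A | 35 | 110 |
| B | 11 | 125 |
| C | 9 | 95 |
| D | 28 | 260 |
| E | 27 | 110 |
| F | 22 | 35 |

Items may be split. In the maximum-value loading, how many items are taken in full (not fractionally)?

Ratios (sorted): B 11.36, C 10.56, D 9.29, E 4.07, A 3.14, F 1.59
take B (11 @ 125); take C (9 @ 95); take D (28 @ 260); take 18/27 of E → 73.33. Capacity used 66/66.
3 item(s) taken whole; one partial (take 18/27 of E).

3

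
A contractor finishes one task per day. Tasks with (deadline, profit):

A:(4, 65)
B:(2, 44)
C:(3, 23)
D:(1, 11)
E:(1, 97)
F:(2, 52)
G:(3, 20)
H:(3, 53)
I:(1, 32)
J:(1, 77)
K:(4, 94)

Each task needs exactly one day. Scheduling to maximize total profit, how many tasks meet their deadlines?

4

Profit order: E=97 K=94 J=77 A=65 H=53 F=52 B=44 I=32 C=23 G=20 D=11
Assign: E→slot 1, K→slot 4, J skipped, A→slot 3, H→slot 2, F skipped, B skipped, I skipped, C skipped, G skipped, D skipped.
Slots: [1:E] [2:H] [3:A] [4:K]
4 of 11 scheduled.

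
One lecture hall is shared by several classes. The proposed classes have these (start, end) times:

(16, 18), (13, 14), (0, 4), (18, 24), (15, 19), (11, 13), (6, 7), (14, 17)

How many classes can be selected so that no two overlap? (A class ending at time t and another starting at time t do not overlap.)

6

Greedy by earliest finish: after sorting by end time, pick each interval compatible with the last pick.
By end time: (0,4), (6,7), (11,13), (13,14), (14,17), (16,18), (15,19), (18,24).
Pick (0,4); next start ≥ 4 → (6,7); next start ≥ 7 → (11,13); next start ≥ 13 → (13,14); next start ≥ 14 → (14,17); next start ≥ 17 → (18,24).
Selected 6 classes.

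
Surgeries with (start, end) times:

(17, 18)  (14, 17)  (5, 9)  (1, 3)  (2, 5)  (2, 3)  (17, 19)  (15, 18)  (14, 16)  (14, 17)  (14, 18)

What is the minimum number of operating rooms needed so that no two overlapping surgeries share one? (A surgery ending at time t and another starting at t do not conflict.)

The answer is the maximum number of intervals overlapping at any instant.
Events (time:±→running): 1:+→1 2:+→2 2:+→3 3:-→2 3:-→1 5:-→0 5:+→1 9:-→0 14:+→1 14:+→2 14:+→3 14:+→4 15:+→5 … peak 5.

5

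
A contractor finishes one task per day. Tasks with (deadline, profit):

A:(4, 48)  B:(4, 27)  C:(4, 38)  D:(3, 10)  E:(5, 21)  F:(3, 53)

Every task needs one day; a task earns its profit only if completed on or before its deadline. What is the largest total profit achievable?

Sort by profit descending; place each in the latest free slot ≤ its deadline.
By profit: F(d3,53), A(d4,48), C(d4,38), B(d4,27), E(d5,21), D(d3,10)
F→slot 3; A→slot 4; C→slot 2; B→slot 1; E→slot 5; D skipped.
Profit = 27 + 38 + 53 + 48 + 21 = 187

187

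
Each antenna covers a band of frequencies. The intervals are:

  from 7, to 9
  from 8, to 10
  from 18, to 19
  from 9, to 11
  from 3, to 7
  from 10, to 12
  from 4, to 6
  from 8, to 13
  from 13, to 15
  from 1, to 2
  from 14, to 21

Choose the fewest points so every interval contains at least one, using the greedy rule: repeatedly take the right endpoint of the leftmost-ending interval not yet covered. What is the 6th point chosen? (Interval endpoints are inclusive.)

Sorted: [1,2] [4,6] [3,7] [7,9] [8,10] [9,11] [10,12] [8,13] [13,15] [18,19] [14,21]
{[1,2]} hit by 2; {[4,6],[3,7]} hit by 6; {[7,9],[8,10],[9,11]} hit by 9; {[10,12],[8,13]} hit by 12; {[13,15]} hit by 15; {[18,19],[14,21]} hit by 19.
Points: 2, 6, 9, 12, 15, 19 (6 total).

19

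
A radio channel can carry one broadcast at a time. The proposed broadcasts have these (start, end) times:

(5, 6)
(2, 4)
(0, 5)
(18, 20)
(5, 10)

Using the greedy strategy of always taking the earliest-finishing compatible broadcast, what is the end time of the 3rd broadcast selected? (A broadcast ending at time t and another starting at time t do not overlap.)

Greedy by earliest finish: after sorting by end time, pick each interval compatible with the last pick.
By end time: (2,4), (0,5), (5,6), (5,10), (18,20).
Pick (2,4); next start ≥ 4 → (5,6); next start ≥ 6 → (18,20).
Selected: (2,4) (5,6) (18,20)

20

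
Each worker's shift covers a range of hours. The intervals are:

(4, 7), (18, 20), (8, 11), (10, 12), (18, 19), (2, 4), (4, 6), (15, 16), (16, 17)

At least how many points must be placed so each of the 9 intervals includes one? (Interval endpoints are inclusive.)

Sort by right endpoint; whenever an interval is uncovered, place a point at its right end.
Sorted: [2,4] [4,6] [4,7] [8,11] [10,12] [15,16] [16,17] [18,19] [18,20]
{[2,4],[4,6],[4,7]} hit by 4; {[8,11],[10,12]} hit by 11; {[15,16],[16,17]} hit by 16; {[18,19],[18,20]} hit by 19.
Points: 4, 11, 16, 19 (4 total).

4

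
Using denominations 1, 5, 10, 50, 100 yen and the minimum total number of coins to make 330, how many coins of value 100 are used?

Use the largest denomination that fits, subtract, and repeat.
330 = 3×100 + 3×10
Count of 100: 3

3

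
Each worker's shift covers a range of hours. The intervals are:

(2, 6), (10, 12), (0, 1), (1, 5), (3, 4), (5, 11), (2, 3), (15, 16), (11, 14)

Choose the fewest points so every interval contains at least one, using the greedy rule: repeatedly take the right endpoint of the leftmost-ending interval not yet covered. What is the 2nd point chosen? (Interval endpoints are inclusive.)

3

Sort by right endpoint; whenever an interval is uncovered, place a point at its right end.
By right end: [0,1]  [2,3]  [3,4]  [1,5]  [2,6]  [5,11]  [10,12]  [11,14]  [15,16]
[0,1] uncovered → point at 1; [2,3] uncovered → point at 3; [5,11] uncovered → point at 11; [15,16] uncovered → point at 16.
Points: 1, 3, 11, 16 (4 total).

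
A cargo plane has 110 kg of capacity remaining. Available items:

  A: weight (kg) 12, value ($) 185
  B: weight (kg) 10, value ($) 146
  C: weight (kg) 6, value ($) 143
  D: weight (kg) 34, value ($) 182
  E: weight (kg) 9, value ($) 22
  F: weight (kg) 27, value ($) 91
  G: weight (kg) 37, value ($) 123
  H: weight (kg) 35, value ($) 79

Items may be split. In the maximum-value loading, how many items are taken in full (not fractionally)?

Order: C (143/6=23.83) > A (185/12=15.42) > B (146/10=14.60) > D (182/34=5.35) > F (91/27=3.37) > G (123/37=3.32) > E (22/9=2.44) > H (79/35=2.26)
Fill: take C (6 @ 143) → take A (12 @ 185) → take B (10 @ 146) → take D (34 @ 182) → take F (27 @ 91) → take 21/37 of G → 69.81; 110/110 used.
5 item(s) taken whole; one partial (take 21/37 of G).

5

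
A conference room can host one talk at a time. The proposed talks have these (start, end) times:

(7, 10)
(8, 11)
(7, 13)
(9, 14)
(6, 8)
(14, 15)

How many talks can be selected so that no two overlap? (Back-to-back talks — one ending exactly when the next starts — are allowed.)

3

Sorted by end: (6,8)  (7,10)  (8,11)  (7,13)  (9,14)  (14,15)
take (6,8); take (8,11); take (14,15).
Selected 3 talks.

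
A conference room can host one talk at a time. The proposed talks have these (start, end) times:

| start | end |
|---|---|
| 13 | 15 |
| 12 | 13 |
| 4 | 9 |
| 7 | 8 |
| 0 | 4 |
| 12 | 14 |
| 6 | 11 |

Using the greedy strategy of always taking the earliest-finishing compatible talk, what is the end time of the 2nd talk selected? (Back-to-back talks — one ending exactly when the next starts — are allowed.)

8

By end time: (0,4), (7,8), (4,9), (6,11), (12,13), (12,14), (13,15).
Pick (0,4); next start ≥ 4 → (7,8); next start ≥ 8 → (12,13); next start ≥ 13 → (13,15).
Selected: (0,4) (7,8) (12,13) (13,15)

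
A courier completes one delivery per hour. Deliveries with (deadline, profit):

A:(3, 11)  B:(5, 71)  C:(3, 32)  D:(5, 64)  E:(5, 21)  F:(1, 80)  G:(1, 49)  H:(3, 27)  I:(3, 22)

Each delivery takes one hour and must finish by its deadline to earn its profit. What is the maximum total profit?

274

Sort by profit descending; place each in the latest free slot ≤ its deadline.
Profit order: F=80 B=71 D=64 G=49 C=32 H=27 I=22 E=21 A=11
Assign: F→slot 1, B→slot 5, D→slot 4, G skipped, C→slot 3, H→slot 2, I skipped, E skipped, A skipped.
Slots: [1:F] [2:H] [3:C] [4:D] [5:B]
Profit = 80 + 27 + 32 + 64 + 71 = 274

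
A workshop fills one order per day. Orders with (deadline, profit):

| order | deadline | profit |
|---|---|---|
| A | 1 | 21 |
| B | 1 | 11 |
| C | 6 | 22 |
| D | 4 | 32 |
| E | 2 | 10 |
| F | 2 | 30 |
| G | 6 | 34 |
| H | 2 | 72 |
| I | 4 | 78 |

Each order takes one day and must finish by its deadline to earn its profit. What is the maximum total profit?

Take jobs in profit order; each goes to the latest open slot no later than its deadline.
By profit: I(d4,78), H(d2,72), G(d6,34), D(d4,32), F(d2,30), C(d6,22), A(d1,21), B(d1,11), E(d2,10)
I→slot 4; H→slot 2; G→slot 6; D→slot 3; F→slot 1; C→slot 5; A skipped; B skipped; E skipped.
Profit = 30 + 72 + 32 + 78 + 22 + 34 = 268

268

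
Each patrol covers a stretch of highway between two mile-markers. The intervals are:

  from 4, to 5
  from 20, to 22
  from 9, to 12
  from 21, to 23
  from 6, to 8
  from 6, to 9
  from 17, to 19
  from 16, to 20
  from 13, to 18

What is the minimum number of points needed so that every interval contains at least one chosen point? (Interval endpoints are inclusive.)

5

Sort by right endpoint; whenever an interval is uncovered, place a point at its right end.
Sorted: [4,5] [6,8] [6,9] [9,12] [13,18] [17,19] [16,20] [20,22] [21,23]
{[4,5]} hit by 5; {[6,8],[6,9]} hit by 8; {[9,12]} hit by 12; {[13,18],[17,19],[16,20]} hit by 18; {[20,22],[21,23]} hit by 22.
Points: 5, 8, 12, 18, 22 (5 total).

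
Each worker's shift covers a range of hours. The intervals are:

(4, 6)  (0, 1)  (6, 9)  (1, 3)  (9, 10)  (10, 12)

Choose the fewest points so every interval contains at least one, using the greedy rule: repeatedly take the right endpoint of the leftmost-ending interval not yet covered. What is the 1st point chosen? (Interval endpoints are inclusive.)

1

By right end: [0,1]  [1,3]  [4,6]  [6,9]  [9,10]  [10,12]
[0,1] uncovered → point at 1; [4,6] uncovered → point at 6; [9,10] uncovered → point at 10.
Points: 1, 6, 10 (3 total).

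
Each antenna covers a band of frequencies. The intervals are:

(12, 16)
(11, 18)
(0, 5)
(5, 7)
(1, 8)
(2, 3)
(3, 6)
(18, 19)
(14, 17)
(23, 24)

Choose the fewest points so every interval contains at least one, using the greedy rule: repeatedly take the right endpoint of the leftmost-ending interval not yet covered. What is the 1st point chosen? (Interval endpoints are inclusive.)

Process intervals by earliest right end; each time one isn't hit yet, stab at its right endpoint.
Sorted: [2,3] [0,5] [3,6] [5,7] [1,8] [12,16] [14,17] [11,18] [18,19] [23,24]
{[2,3],[0,5],[3,6]} hit by 3; {[5,7],[1,8]} hit by 7; {[12,16],[14,17],[11,18]} hit by 16; {[18,19]} hit by 19; {[23,24]} hit by 24.
Points: 3, 7, 16, 19, 24 (5 total).

3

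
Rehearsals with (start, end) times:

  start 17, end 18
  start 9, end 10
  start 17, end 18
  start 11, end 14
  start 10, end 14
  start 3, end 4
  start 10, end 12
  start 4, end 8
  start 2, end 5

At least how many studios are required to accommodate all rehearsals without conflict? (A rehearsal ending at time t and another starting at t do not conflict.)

3

Count concurrent intervals with a sweep; the peak is the room count.
Events (time:±→running): 2:+→1 3:+→2 4:-→1 4:+→2 5:-→1 8:-→0 9:+→1 10:-→0 10:+→1 10:+→2 11:+→3 … peak 3.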